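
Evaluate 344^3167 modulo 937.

3167 in binary is 110001011111, i.e. 3167 = 2048 + 1024 + 64 + 16 + 8 + 4 + 2 + 1.
344^1 ≡ 344 (mod 937)
344^2 ≡ 344^2 = 118336 ≡ 274 (mod 937)
344^4 ≡ 274^2 = 75076 ≡ 116 (mod 937)
344^8 ≡ 116^2 = 13456 ≡ 338 (mod 937)
344^16 ≡ 338^2 = 114244 ≡ 867 (mod 937)
344^32 ≡ 867^2 = 751689 ≡ 215 (mod 937)
344^64 ≡ 215^2 = 46225 ≡ 312 (mod 937)
344^128 ≡ 312^2 = 97344 ≡ 833 (mod 937)
344^256 ≡ 833^2 = 693889 ≡ 509 (mod 937)
344^512 ≡ 509^2 = 259081 ≡ 469 (mod 937)
344^1024 ≡ 469^2 = 219961 ≡ 703 (mod 937)
344^2048 ≡ 703^2 = 494209 ≡ 410 (mod 937)
344^3167 = 344^2048 * 344^1024 * 344^64 * 344^16 * 344^8 * 344^4 * 344^2 * 344^1 ≡ 410 * 703 * 312 * 867 * 338 * 116 * 274 * 344 (mod 937).
Accumulate the product:
410 * 703 = 288230 ≡ 571
571 * 312 = 178152 ≡ 122
122 * 867 = 105774 ≡ 830
830 * 338 = 280540 ≡ 377
377 * 116 = 43732 ≡ 630
630 * 274 = 172620 ≡ 212
212 * 344 = 72928 ≡ 779

779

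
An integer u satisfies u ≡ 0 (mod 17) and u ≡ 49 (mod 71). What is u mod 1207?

17⁻¹ mod 71: 17×46 ≡ 1 (mod 71), so 17⁻¹ ≡ 46.
u = 0 + 17×((49 − 0)×46 mod 71) = 0 + 17×53 = 901.
Check: 901 mod 17 = 0, 901 mod 71 = 49. ✓

901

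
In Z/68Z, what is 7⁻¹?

Apply the Euclidean algorithm and back-substitute:
68 = 9*7 + 5
7 = 1*5 + 2
5 = 2*2 + 1
2 = 2*1 + 0
gcd(7, 68) = 1, so the inverse exists.
Back-substitute for 1:
1 = 1*5 − 2*2
  = −2*7 + 3*5
  = 3*68 − 29*7
So 7⁻¹ ≡ −29 ≡ 39 (mod 68).

39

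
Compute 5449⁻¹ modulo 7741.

1584

By the extended Euclidean algorithm:
7741 = 1*5449 + 2292
5449 = 2*2292 + 865
2292 = 2*865 + 562
865 = 1*562 + 303
562 = 1*303 + 259
303 = 1*259 + 44
259 = 5*44 + 39
44 = 1*39 + 5
39 = 7*5 + 4
5 = 1*4 + 1
4 = 4*1 + 0
gcd(5449, 7741) = 1, so the inverse exists.
Bézout: 1 = −1115*7741 + 1584*5449.
So 5449⁻¹ ≡ 1584 (mod 7741).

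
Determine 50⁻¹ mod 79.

49

Run the extended Euclidean algorithm:
79 = 1·50 + 29
50 = 1·29 + 21
29 = 1·21 + 8
21 = 2·8 + 5
8 = 1·5 + 3
5 = 1·3 + 2
3 = 1·2 + 1
2 = 2·1 + 0
gcd(50, 79) = 1, so the inverse exists.
Bézout: 1 = 19·79 − 30·50.
So 50⁻¹ ≡ −30 ≡ 49 (mod 79).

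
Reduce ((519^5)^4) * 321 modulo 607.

(519)^5 ≡ 139 (mod 607)
(139)^4 ≡ 290 (mod 607)
290 * 321 = 93090 ≡ 219 (mod 607)

219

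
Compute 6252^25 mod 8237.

5141

By square-and-multiply:
25 in binary is 11001, i.e. 25 = 16 + 8 + 1.
6252^1 ≡ 6252 (mod 8237)
6252^2 ≡ 6252^2 = 39087504 ≡ 2939 (mod 8237)
6252^4 ≡ 2939^2 = 8637721 ≡ 5345 (mod 8237)
6252^8 ≡ 5345^2 = 28569025 ≡ 3109 (mod 8237)
6252^16 ≡ 3109^2 = 9665881 ≡ 3880 (mod 8237)
6252^25 = 6252^16 * 6252^8 * 6252^1 ≡ 3880 * 3109 * 6252 (mod 8237).
Accumulate the product:
3880 * 3109 = 12062920 ≡ 3952
3952 * 6252 = 24707904 ≡ 5141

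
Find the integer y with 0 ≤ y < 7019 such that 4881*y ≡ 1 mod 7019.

1369

Apply the Euclidean algorithm and back-substitute:
7019 = 1*4881 + 2138
4881 = 2*2138 + 605
2138 = 3*605 + 323
605 = 1*323 + 282
323 = 1*282 + 41
282 = 6*41 + 36
41 = 1*36 + 5
36 = 7*5 + 1
5 = 5*1 + 0
gcd(4881, 7019) = 1, so the inverse exists.
Back-substitute for 1:
1 = 1*36 − 7*5
  = −7*41 + 8*36
  = 8*282 − 55*41
  = −55*323 + 63*282
  = 63*605 − 118*323
  = −118*2138 + 417*605
  = 417*4881 − 952*2138
  = −952*7019 + 1369*4881
So 4881⁻¹ ≡ 1369 (mod 7019).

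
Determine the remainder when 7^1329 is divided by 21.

7

Compute successive squares:
1329 in binary is 10100110001, i.e. 1329 = 1024 + 256 + 32 + 16 + 1.
7^1 ≡ 7 (mod 21)
7^2 ≡ 7^2 = 49 ≡ 7 (mod 21)
7^4 ≡ 7^2 = 49 ≡ 7 (mod 21)
7^8 ≡ 7^2 = 49 ≡ 7 (mod 21)
7^16 ≡ 7^2 = 49 ≡ 7 (mod 21)
7^32 ≡ 7^2 = 49 ≡ 7 (mod 21)
7^64 ≡ 7^2 = 49 ≡ 7 (mod 21)
7^128 ≡ 7^2 = 49 ≡ 7 (mod 21)
7^256 ≡ 7^2 = 49 ≡ 7 (mod 21)
7^512 ≡ 7^2 = 49 ≡ 7 (mod 21)
7^1024 ≡ 7^2 = 49 ≡ 7 (mod 21)
7^1329 = 7^1024 * 7^256 * 7^32 * 7^16 * 7^1 ≡ 7 * 7 * 7 * 7 * 7 (mod 21).
Accumulate the product:
7 * 7 = 49 ≡ 7
7 * 7 = 49 ≡ 7
7 * 7 = 49 ≡ 7
7 * 7 = 49 ≡ 7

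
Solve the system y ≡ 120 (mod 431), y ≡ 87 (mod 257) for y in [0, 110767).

431⁻¹ mod 257: 431·161 ≡ 1 (mod 257), so 431⁻¹ ≡ 161.
y = 120 + 431·((87 − 120)·161 mod 257) = 120 + 431·84 = 36324.

36324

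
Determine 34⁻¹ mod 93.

52

93 = 2·34 + 25
34 = 1·25 + 9
25 = 2·9 + 7
9 = 1·7 + 2
7 = 3·2 + 1
2 = 2·1 + 0
gcd(34, 93) = 1, so the inverse exists.
Back-substitute for 1:
1 = 1·7 − 3·2
  = −3·9 + 4·7
  = 4·25 − 11·9
  = −11·34 + 15·25
  = 15·93 − 41·34
So 34⁻¹ ≡ −41 ≡ 52 (mod 93).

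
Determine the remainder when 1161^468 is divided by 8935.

4836

Using repeated squaring:
1161^1 ≡ 1161 (mod 8935)
1161^2 ≡ 1161^2 = 1347921 ≡ 7671 (mod 8935)
1161^4 ≡ 7671^2 = 58844241 ≡ 7266 (mod 8935)
1161^8 ≡ 7266^2 = 52794756 ≡ 6776 (mod 8935)
1161^16 ≡ 6776^2 = 45914176 ≡ 6146 (mod 8935)
1161^32 ≡ 6146^2 = 37773316 ≡ 5071 (mod 8935)
1161^64 ≡ 5071^2 = 25715041 ≡ 111 (mod 8935)
1161^128 ≡ 111^2 = 12321 ≡ 3386 (mod 8935)
1161^256 ≡ 3386^2 = 11464996 ≡ 1391 (mod 8935)
1161^468 = 1161^256 × 1161^128 × 1161^64 × 1161^16 × 1161^4 ≡ 1391 × 3386 × 111 × 6146 × 7266 (mod 8935).
Accumulate the product:
1391 × 3386 = 4709926 ≡ 1181
1181 × 111 = 131091 ≡ 6001
6001 × 6146 = 36882146 ≡ 7401
7401 × 7266 = 53775666 ≡ 4836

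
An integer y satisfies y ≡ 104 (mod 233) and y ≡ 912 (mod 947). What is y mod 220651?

233⁻¹ mod 947: 233·126 ≡ 1 (mod 947), so 233⁻¹ ≡ 126.
y = 104 + 233·((912 − 104)·126 mod 947) = 104 + 233·479 = 111711.

111711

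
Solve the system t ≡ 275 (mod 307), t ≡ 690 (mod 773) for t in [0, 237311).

71806

307⁻¹ mod 773: 307*632 ≡ 1 (mod 773), so 307⁻¹ ≡ 632.
t = 275 + 307*((690 − 275)*632 mod 773) = 275 + 307*233 = 71806.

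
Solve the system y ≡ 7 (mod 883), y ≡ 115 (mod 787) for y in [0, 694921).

883⁻¹ mod 787: 883·41 ≡ 1 (mod 787), so 883⁻¹ ≡ 41.
y = 7 + 883·((115 − 7)·41 mod 787) = 7 + 883·493 = 435326.

435326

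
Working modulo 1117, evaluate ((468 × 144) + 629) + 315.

468 × 144 = 67392 ≡ 372 (mod 1117)
372 + 629 = 1001
1001 + 315 = 1316 ≡ 199 (mod 1117)

199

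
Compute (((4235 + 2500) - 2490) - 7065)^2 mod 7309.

208

4235 + 2500 = 6735
6735 - 2490 = 4245
4245 - 7065 = -2820 ≡ 4489 (mod 7309)
(4489)^2 ≡ 208 (mod 7309)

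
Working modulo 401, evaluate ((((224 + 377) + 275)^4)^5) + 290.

224 + 377 = 601 ≡ 200 (mod 401)
200 + 275 = 475 ≡ 74 (mod 401)
(74)^4 ≡ 197 (mod 401)
(197)^5 ≡ 164 (mod 401)
164 + 290 = 454 ≡ 53 (mod 401)

53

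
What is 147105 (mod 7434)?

147105 = 19*7434 + 5859, so 147105 ≡ 5859 (mod 7434).

5859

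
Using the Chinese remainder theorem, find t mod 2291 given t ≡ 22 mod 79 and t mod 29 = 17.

79⁻¹ mod 29: 79×18 ≡ 1 (mod 29), so 79⁻¹ ≡ 18.
t = 22 + 79×((17 − 22)×18 mod 29) = 22 + 79×26 = 2076.

2076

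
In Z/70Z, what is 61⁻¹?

Run the extended Euclidean algorithm:
70 = 1*61 + 9
61 = 6*9 + 7
9 = 1*7 + 2
7 = 3*2 + 1
2 = 2*1 + 0
gcd(61, 70) = 1, so the inverse exists.
Back-substitute for 1:
1 = 1*7 − 3*2
  = −3*9 + 4*7
  = 4*61 − 27*9
  = −27*70 + 31*61
So 61⁻¹ ≡ 31 (mod 70).

31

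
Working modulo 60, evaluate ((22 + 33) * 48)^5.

0

22 + 33 = 55
55 * 48 = 2640 ≡ 0 (mod 60)
(0)^5 ≡ 0 (mod 60)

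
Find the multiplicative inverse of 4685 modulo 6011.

Run the extended Euclidean algorithm:
6011 = 1·4685 + 1326
4685 = 3·1326 + 707
1326 = 1·707 + 619
707 = 1·619 + 88
619 = 7·88 + 3
88 = 29·3 + 1
3 = 3·1 + 0
gcd(4685, 6011) = 1, so the inverse exists.
Back-substitute for 1:
1 = 1·88 − 29·3
  = −29·619 + 204·88
  = 204·707 − 233·619
  = −233·1326 + 437·707
  = 437·4685 − 1544·1326
  = −1544·6011 + 1981·4685
So 4685⁻¹ ≡ 1981 (mod 6011).

1981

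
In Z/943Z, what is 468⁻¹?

943 = 2·468 + 7
468 = 66·7 + 6
7 = 1·6 + 1
6 = 6·1 + 0
gcd(468, 943) = 1, so the inverse exists.
Back-substitute for 1:
1 = 1·7 − 1·6
  = −1·468 + 67·7
  = 67·943 − 135·468
So 468⁻¹ ≡ −135 ≡ 808 (mod 943).

808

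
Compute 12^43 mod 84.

12

Using repeated squaring:
12^1 ≡ 12 (mod 84)
12^2 ≡ 12^2 = 144 ≡ 60 (mod 84)
12^4 ≡ 60^2 = 3600 ≡ 72 (mod 84)
12^8 ≡ 72^2 = 5184 ≡ 60 (mod 84)
12^16 ≡ 60^2 = 3600 ≡ 72 (mod 84)
12^32 ≡ 72^2 = 5184 ≡ 60 (mod 84)
12^43 = 12^32 * 12^8 * 12^2 * 12^1 ≡ 60 * 60 * 60 * 12 (mod 84).
Accumulate the product:
60 * 60 = 3600 ≡ 72
72 * 60 = 4320 ≡ 36
36 * 12 = 432 ≡ 12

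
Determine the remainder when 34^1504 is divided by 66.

Using repeated squaring:
1504 in binary is 10111100000, i.e. 1504 = 1024 + 256 + 128 + 64 + 32.
34^1 ≡ 34 (mod 66)
34^2 ≡ 34^2 = 1156 ≡ 34 (mod 66)
34^4 ≡ 34^2 = 1156 ≡ 34 (mod 66)
34^8 ≡ 34^2 = 1156 ≡ 34 (mod 66)
34^16 ≡ 34^2 = 1156 ≡ 34 (mod 66)
34^32 ≡ 34^2 = 1156 ≡ 34 (mod 66)
34^64 ≡ 34^2 = 1156 ≡ 34 (mod 66)
34^128 ≡ 34^2 = 1156 ≡ 34 (mod 66)
34^256 ≡ 34^2 = 1156 ≡ 34 (mod 66)
34^512 ≡ 34^2 = 1156 ≡ 34 (mod 66)
34^1024 ≡ 34^2 = 1156 ≡ 34 (mod 66)
34^1504 = 34^1024 × 34^256 × 34^128 × 34^64 × 34^32 ≡ 34 × 34 × 34 × 34 × 34 (mod 66).
Accumulate the product:
34 × 34 = 1156 ≡ 34
34 × 34 = 1156 ≡ 34
34 × 34 = 1156 ≡ 34
34 × 34 = 1156 ≡ 34

34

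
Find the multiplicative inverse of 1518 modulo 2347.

Run the extended Euclidean algorithm:
2347 = 1×1518 + 829
1518 = 1×829 + 689
829 = 1×689 + 140
689 = 4×140 + 129
140 = 1×129 + 11
129 = 11×11 + 8
11 = 1×8 + 3
8 = 2×3 + 2
3 = 1×2 + 1
2 = 2×1 + 0
gcd(1518, 2347) = 1, so the inverse exists.
Bézout: 1 = 553×2347 − 855×1518.
So 1518⁻¹ ≡ −855 ≡ 1492 (mod 2347).

1492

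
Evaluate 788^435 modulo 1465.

Using repeated squaring:
435 in binary is 110110011, i.e. 435 = 256 + 128 + 32 + 16 + 2 + 1.
788^1 ≡ 788 (mod 1465)
788^2 ≡ 788^2 = 620944 ≡ 1249 (mod 1465)
788^4 ≡ 1249^2 = 1560001 ≡ 1241 (mod 1465)
788^8 ≡ 1241^2 = 1540081 ≡ 366 (mod 1465)
788^16 ≡ 366^2 = 133956 ≡ 641 (mod 1465)
788^32 ≡ 641^2 = 410881 ≡ 681 (mod 1465)
788^64 ≡ 681^2 = 463761 ≡ 821 (mod 1465)
788^128 ≡ 821^2 = 674041 ≡ 141 (mod 1465)
788^256 ≡ 141^2 = 19881 ≡ 836 (mod 1465)
788^435 = 788^256 * 788^128 * 788^32 * 788^16 * 788^2 * 788^1 ≡ 836 * 141 * 681 * 641 * 1249 * 788 (mod 1465).
Accumulate the product:
836 * 141 = 117876 ≡ 676
676 * 681 = 460356 ≡ 346
346 * 641 = 221786 ≡ 571
571 * 1249 = 713179 ≡ 1189
1189 * 788 = 936932 ≡ 797

797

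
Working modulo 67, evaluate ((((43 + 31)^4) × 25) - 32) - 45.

50

43 + 31 = 74 ≡ 7 (mod 67)
(7)^4 ≡ 56 (mod 67)
56 × 25 = 1400 ≡ 60 (mod 67)
60 - 32 = 28
28 - 45 = -17 ≡ 50 (mod 67)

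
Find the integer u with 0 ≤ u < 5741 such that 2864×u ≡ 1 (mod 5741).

By the extended Euclidean algorithm:
5741 = 2×2864 + 13
2864 = 220×13 + 4
13 = 3×4 + 1
4 = 4×1 + 0
gcd(2864, 5741) = 1, so the inverse exists.
Bézout: 1 = 661×5741 − 1325×2864.
So 2864⁻¹ ≡ −1325 ≡ 4416 (mod 5741).

4416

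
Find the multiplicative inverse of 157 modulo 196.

By the extended Euclidean algorithm:
196 = 1·157 + 39
157 = 4·39 + 1
39 = 39·1 + 0
gcd(157, 196) = 1, so the inverse exists.
Back-substitute for 1:
1 = 1·157 − 4·39
  = −4·196 + 5·157
So 157⁻¹ ≡ 5 (mod 196).

5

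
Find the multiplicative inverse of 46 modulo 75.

Run the extended Euclidean algorithm:
75 = 1*46 + 29
46 = 1*29 + 17
29 = 1*17 + 12
17 = 1*12 + 5
12 = 2*5 + 2
5 = 2*2 + 1
2 = 2*1 + 0
gcd(46, 75) = 1, so the inverse exists.
Bézout: 1 = −19*75 + 31*46.
So 46⁻¹ ≡ 31 (mod 75).

31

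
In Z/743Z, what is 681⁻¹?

By the extended Euclidean algorithm:
743 = 1×681 + 62
681 = 10×62 + 61
62 = 1×61 + 1
61 = 61×1 + 0
gcd(681, 743) = 1, so the inverse exists.
Bézout: 1 = 11×743 − 12×681.
So 681⁻¹ ≡ −12 ≡ 731 (mod 743).

731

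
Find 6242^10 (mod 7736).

4144

10 in binary is 1010, i.e. 10 = 8 + 2.
6242^1 ≡ 6242 (mod 7736)
6242^2 ≡ 6242^2 = 38962564 ≡ 4068 (mod 7736)
6242^4 ≡ 4068^2 = 16548624 ≡ 1320 (mod 7736)
6242^8 ≡ 1320^2 = 1742400 ≡ 1800 (mod 7736)
6242^10 = 6242^8 · 6242^2 ≡ 1800 · 4068 (mod 7736).
1800 · 4068 = 7322400 ≡ 4144 (mod 7736).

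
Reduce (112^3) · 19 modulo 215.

(112)^3 ≡ 118 (mod 215)
118 · 19 = 2242 ≡ 92 (mod 215)

92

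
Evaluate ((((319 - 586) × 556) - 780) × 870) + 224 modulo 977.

937

319 - 586 = -267 ≡ 710 (mod 977)
710 × 556 = 394760 ≡ 52 (mod 977)
52 - 780 = -728 ≡ 249 (mod 977)
249 × 870 = 216630 ≡ 713 (mod 977)
713 + 224 = 937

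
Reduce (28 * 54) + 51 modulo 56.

51

28 * 54 = 1512 ≡ 0 (mod 56)
0 + 51 = 51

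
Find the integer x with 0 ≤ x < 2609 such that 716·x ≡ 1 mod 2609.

2609 = 3·716 + 461
716 = 1·461 + 255
461 = 1·255 + 206
255 = 1·206 + 49
206 = 4·49 + 10
49 = 4·10 + 9
10 = 1·9 + 1
9 = 9·1 + 0
gcd(716, 2609) = 1, so the inverse exists.
Back-substitute for 1:
1 = 1·10 − 1·9
  = −1·49 + 5·10
  = 5·206 − 21·49
  = −21·255 + 26·206
  = 26·461 − 47·255
  = −47·716 + 73·461
  = 73·2609 − 266·716
So 716⁻¹ ≡ −266 ≡ 2343 (mod 2609).

2343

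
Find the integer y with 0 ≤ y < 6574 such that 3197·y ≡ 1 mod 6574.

Run the extended Euclidean algorithm:
6574 = 2×3197 + 180
3197 = 17×180 + 137
180 = 1×137 + 43
137 = 3×43 + 8
43 = 5×8 + 3
8 = 2×3 + 2
3 = 1×2 + 1
2 = 2×1 + 0
gcd(3197, 6574) = 1, so the inverse exists.
Back-substitute for 1:
1 = 1×3 − 1×2
  = −1×8 + 3×3
  = 3×43 − 16×8
  = −16×137 + 51×43
  = 51×180 − 67×137
  = −67×3197 + 1190×180
  = 1190×6574 − 2447×3197
So 3197⁻¹ ≡ −2447 ≡ 4127 (mod 6574).

4127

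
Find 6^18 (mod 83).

18 in binary is 10010, i.e. 18 = 16 + 2.
6^1 ≡ 6 (mod 83)
6^2 ≡ 6^2 = 36 (mod 83)
6^4 ≡ 36^2 = 1296 ≡ 51 (mod 83)
6^8 ≡ 51^2 = 2601 ≡ 28 (mod 83)
6^16 ≡ 28^2 = 784 ≡ 37 (mod 83)
6^18 = 6^16 * 6^2 ≡ 37 * 36 (mod 83).
37 * 36 = 1332 ≡ 4 (mod 83).

4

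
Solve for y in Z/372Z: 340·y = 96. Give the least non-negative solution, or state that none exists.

gcd(340, 372) = 4, and 4 | 96, so solutions exist.
Divide through by 4: 85·y = 24 (mod 93).
85⁻¹ ≡ 58 (mod 93).
y ≡ 58·24 ≡ 90 (mod 93).
The smallest non-negative solution is y = 90.

90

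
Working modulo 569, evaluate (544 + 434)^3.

231

544 + 434 = 978 ≡ 409 (mod 569)
(409)^3 ≡ 231 (mod 569)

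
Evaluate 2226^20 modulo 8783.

2226^1 ≡ 2226 (mod 8783)
2226^2 ≡ 2226^2 = 4955076 ≡ 1464 (mod 8783)
2226^4 ≡ 1464^2 = 2143296 ≡ 244 (mod 8783)
2226^8 ≡ 244^2 = 59536 ≡ 6838 (mod 8783)
2226^16 ≡ 6838^2 = 46758244 ≡ 6335 (mod 8783)
2226^20 = 2226^16 × 2226^4 ≡ 6335 × 244 (mod 8783).
6335 × 244 = 1545740 ≡ 8715 (mod 8783).

8715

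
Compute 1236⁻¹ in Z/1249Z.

1249 = 1×1236 + 13
1236 = 95×13 + 1
13 = 13×1 + 0
gcd(1236, 1249) = 1, so the inverse exists.
Bézout: 1 = −95×1249 + 96×1236.
So 1236⁻¹ ≡ 96 (mod 1249).

96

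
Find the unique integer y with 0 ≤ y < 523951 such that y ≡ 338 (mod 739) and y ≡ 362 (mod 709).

739⁻¹ mod 709: 739*260 ≡ 1 (mod 709), so 739⁻¹ ≡ 260.
y = 338 + 739*((362 − 338)*260 mod 709) = 338 + 739*568 = 420090.
Check: 420090 mod 739 = 338, 420090 mod 709 = 362. ✓

420090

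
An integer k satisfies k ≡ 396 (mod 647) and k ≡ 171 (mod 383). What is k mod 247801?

647⁻¹ mod 383: 647·280 ≡ 1 (mod 383), so 647⁻¹ ≡ 280.
k = 396 + 647·((171 − 396)·280 mod 383) = 396 + 647·195 = 126561.
Check: 126561 mod 647 = 396, 126561 mod 383 = 171. ✓

126561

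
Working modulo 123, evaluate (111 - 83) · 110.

111 - 83 = 28
28 · 110 = 3080 ≡ 5 (mod 123)

5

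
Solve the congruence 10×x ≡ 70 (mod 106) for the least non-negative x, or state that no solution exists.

gcd(10, 106) = 2, and 2 | 70, so solutions exist.
Divide through by 2: 5×x ≡ 35 (mod 53).
5⁻¹ ≡ 32 (mod 53).
x ≡ 32×35 ≡ 7 (mod 53).
The smallest non-negative solution is x = 7.

7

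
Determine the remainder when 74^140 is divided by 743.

Using repeated squaring:
74^1 ≡ 74 (mod 743)
74^2 ≡ 74^2 = 5476 ≡ 275 (mod 743)
74^4 ≡ 275^2 = 75625 ≡ 582 (mod 743)
74^8 ≡ 582^2 = 338724 ≡ 659 (mod 743)
74^16 ≡ 659^2 = 434281 ≡ 369 (mod 743)
74^32 ≡ 369^2 = 136161 ≡ 192 (mod 743)
74^64 ≡ 192^2 = 36864 ≡ 457 (mod 743)
74^128 ≡ 457^2 = 208849 ≡ 66 (mod 743)
74^140 = 74^128 × 74^8 × 74^4 ≡ 66 × 659 × 582 (mod 743).
Accumulate the product:
66 × 659 = 43494 ≡ 400
400 × 582 = 232800 ≡ 241

241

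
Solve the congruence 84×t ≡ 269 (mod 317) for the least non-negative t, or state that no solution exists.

90

gcd(84, 317) = 1, so a unique solution mod 317 exists.
84⁻¹ ≡ 117 (mod 317).
t ≡ 117×269 ≡ 90 (mod 317).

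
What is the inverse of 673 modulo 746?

746 = 1·673 + 73
673 = 9·73 + 16
73 = 4·16 + 9
16 = 1·9 + 7
9 = 1·7 + 2
7 = 3·2 + 1
2 = 2·1 + 0
gcd(673, 746) = 1, so the inverse exists.
Back-substitute for 1:
1 = 1·7 − 3·2
  = −3·9 + 4·7
  = 4·16 − 7·9
  = −7·73 + 32·16
  = 32·673 − 295·73
  = −295·746 + 327·673
So 673⁻¹ ≡ 327 (mod 746).

327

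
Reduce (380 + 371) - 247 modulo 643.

380 + 371 = 751 ≡ 108 (mod 643)
108 - 247 = -139 ≡ 504 (mod 643)

504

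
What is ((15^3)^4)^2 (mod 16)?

1

(15)^3 ≡ 15 (mod 16)
(15)^4 ≡ 1 (mod 16)
(1)^2 ≡ 1 (mod 16)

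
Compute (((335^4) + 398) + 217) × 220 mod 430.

(335)^4 ≡ 25 (mod 430)
25 + 398 = 423
423 + 217 = 640 ≡ 210 (mod 430)
210 × 220 = 46200 ≡ 190 (mod 430)

190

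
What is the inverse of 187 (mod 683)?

683 = 3*187 + 122
187 = 1*122 + 65
122 = 1*65 + 57
65 = 1*57 + 8
57 = 7*8 + 1
8 = 8*1 + 0
gcd(187, 683) = 1, so the inverse exists.
Back-substitute for 1:
1 = 1*57 − 7*8
  = −7*65 + 8*57
  = 8*122 − 15*65
  = −15*187 + 23*122
  = 23*683 − 84*187
So 187⁻¹ ≡ −84 ≡ 599 (mod 683).

599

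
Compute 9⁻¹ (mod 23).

18

Run the extended Euclidean algorithm:
23 = 2×9 + 5
9 = 1×5 + 4
5 = 1×4 + 1
4 = 4×1 + 0
gcd(9, 23) = 1, so the inverse exists.
Back-substitute for 1:
1 = 1×5 − 1×4
  = −1×9 + 2×5
  = 2×23 − 5×9
So 9⁻¹ ≡ −5 ≡ 18 (mod 23).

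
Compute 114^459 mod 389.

384

459 in binary is 111001011, i.e. 459 = 256 + 128 + 64 + 8 + 2 + 1.
114^1 ≡ 114 (mod 389)
114^2 ≡ 114^2 = 12996 ≡ 159 (mod 389)
114^4 ≡ 159^2 = 25281 ≡ 385 (mod 389)
114^8 ≡ 385^2 = 148225 ≡ 16 (mod 389)
114^16 ≡ 16^2 = 256 (mod 389)
114^32 ≡ 256^2 = 65536 ≡ 184 (mod 389)
114^64 ≡ 184^2 = 33856 ≡ 13 (mod 389)
114^128 ≡ 13^2 = 169 (mod 389)
114^256 ≡ 169^2 = 28561 ≡ 164 (mod 389)
114^459 = 114^256 * 114^128 * 114^64 * 114^8 * 114^2 * 114^1 ≡ 164 * 169 * 13 * 16 * 159 * 114 (mod 389).
Accumulate the product:
164 * 169 = 27716 ≡ 97
97 * 13 = 1261 ≡ 94
94 * 16 = 1504 ≡ 337
337 * 159 = 53583 ≡ 290
290 * 114 = 33060 ≡ 384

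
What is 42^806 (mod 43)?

Using repeated squaring:
806 in binary is 1100100110, i.e. 806 = 512 + 256 + 32 + 4 + 2.
42^1 ≡ 42 (mod 43)
42^2 ≡ 42^2 = 1764 ≡ 1 (mod 43)
42^4 ≡ 1^2 = 1 (mod 43)
42^8 ≡ 1^2 = 1 (mod 43)
42^16 ≡ 1^2 = 1 (mod 43)
42^32 ≡ 1^2 = 1 (mod 43)
42^64 ≡ 1^2 = 1 (mod 43)
42^128 ≡ 1^2 = 1 (mod 43)
42^256 ≡ 1^2 = 1 (mod 43)
42^512 ≡ 1^2 = 1 (mod 43)
42^806 = 42^512 × 42^256 × 42^32 × 42^4 × 42^2 ≡ 1 × 1 × 1 × 1 × 1 (mod 43).
Accumulate the product:
1 × 1 = 1
1 × 1 = 1
1 × 1 = 1
1 × 1 = 1

1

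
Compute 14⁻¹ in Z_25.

9

25 = 1·14 + 11
14 = 1·11 + 3
11 = 3·3 + 2
3 = 1·2 + 1
2 = 2·1 + 0
gcd(14, 25) = 1, so the inverse exists.
Back-substitute for 1:
1 = 1·3 − 1·2
  = −1·11 + 4·3
  = 4·14 − 5·11
  = −5·25 + 9·14
So 14⁻¹ ≡ 9 (mod 25).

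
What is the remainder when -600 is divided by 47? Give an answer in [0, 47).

-600 = -13·47 + 11, so -600 ≡ 11 (mod 47).

11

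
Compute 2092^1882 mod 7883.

4511

1882 in binary is 11101011010, i.e. 1882 = 1024 + 512 + 256 + 64 + 16 + 8 + 2.
2092^1 ≡ 2092 (mod 7883)
2092^2 ≡ 2092^2 = 4376464 ≡ 1399 (mod 7883)
2092^4 ≡ 1399^2 = 1957201 ≡ 2217 (mod 7883)
2092^8 ≡ 2217^2 = 4915089 ≡ 3980 (mod 7883)
2092^16 ≡ 3980^2 = 15840400 ≡ 3453 (mod 7883)
2092^32 ≡ 3453^2 = 11923209 ≡ 4113 (mod 7883)
2092^64 ≡ 4113^2 = 16916769 ≡ 7734 (mod 7883)
2092^128 ≡ 7734^2 = 59814756 ≡ 6435 (mod 7883)
2092^256 ≡ 6435^2 = 41409225 ≡ 7709 (mod 7883)
2092^512 ≡ 7709^2 = 59428681 ≡ 6627 (mod 7883)
2092^1024 ≡ 6627^2 = 43917129 ≡ 936 (mod 7883)
2092^1882 = 2092^1024 × 2092^512 × 2092^256 × 2092^64 × 2092^16 × 2092^8 × 2092^2 ≡ 936 × 6627 × 7709 × 7734 × 3453 × 3980 × 1399 (mod 7883).
Accumulate the product:
936 × 6627 = 6202872 ≡ 6834
6834 × 7709 = 52683306 ≡ 1217
1217 × 7734 = 9412278 ≡ 7859
7859 × 3453 = 27137127 ≡ 3841
3841 × 3980 = 15287180 ≡ 2043
2043 × 1399 = 2858157 ≡ 4511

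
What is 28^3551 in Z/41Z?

Using repeated squaring:
3551 in binary is 110111011111, i.e. 3551 = 2048 + 1024 + 256 + 128 + 64 + 16 + 8 + 4 + 2 + 1.
28^1 ≡ 28 (mod 41)
28^2 ≡ 28^2 = 784 ≡ 5 (mod 41)
28^4 ≡ 5^2 = 25 (mod 41)
28^8 ≡ 25^2 = 625 ≡ 10 (mod 41)
28^16 ≡ 10^2 = 100 ≡ 18 (mod 41)
28^32 ≡ 18^2 = 324 ≡ 37 (mod 41)
28^64 ≡ 37^2 = 1369 ≡ 16 (mod 41)
28^128 ≡ 16^2 = 256 ≡ 10 (mod 41)
28^256 ≡ 10^2 = 100 ≡ 18 (mod 41)
28^512 ≡ 18^2 = 324 ≡ 37 (mod 41)
28^1024 ≡ 37^2 = 1369 ≡ 16 (mod 41)
28^2048 ≡ 16^2 = 256 ≡ 10 (mod 41)
28^3551 = 28^2048 · 28^1024 · 28^256 · 28^128 · 28^64 · 28^16 · 28^8 · 28^4 · 28^2 · 28^1 ≡ 10 · 16 · 18 · 10 · 16 · 18 · 10 · 25 · 5 · 28 (mod 41).
Accumulate the product:
10 · 16 = 160 ≡ 37
37 · 18 = 666 ≡ 10
10 · 10 = 100 ≡ 18
18 · 16 = 288 ≡ 1
1 · 18 = 18
18 · 10 = 180 ≡ 16
16 · 25 = 400 ≡ 31
31 · 5 = 155 ≡ 32
32 · 28 = 896 ≡ 35

35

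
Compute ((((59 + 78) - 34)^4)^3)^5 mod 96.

59 + 78 = 137 ≡ 41 (mod 96)
41 - 34 = 7
(7)^4 ≡ 1 (mod 96)
(1)^3 ≡ 1 (mod 96)
(1)^5 ≡ 1 (mod 96)

1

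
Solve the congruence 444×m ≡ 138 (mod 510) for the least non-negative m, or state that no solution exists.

gcd(444, 510) = 6, and 6 | 138, so solutions exist.
Divide through by 6: 74×m ≡ 23 (mod 85).
74⁻¹ ≡ 54 (mod 85).
m ≡ 54×23 ≡ 52 (mod 85).
The smallest non-negative solution is m = 52.

52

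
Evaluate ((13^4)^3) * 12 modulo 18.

(13)^4 ≡ 13 (mod 18)
(13)^3 ≡ 1 (mod 18)
1 * 12 = 12

12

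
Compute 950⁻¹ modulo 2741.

2565

2741 = 2·950 + 841
950 = 1·841 + 109
841 = 7·109 + 78
109 = 1·78 + 31
78 = 2·31 + 16
31 = 1·16 + 15
16 = 1·15 + 1
15 = 15·1 + 0
gcd(950, 2741) = 1, so the inverse exists.
Bézout: 1 = 61·2741 − 176·950.
So 950⁻¹ ≡ −176 ≡ 2565 (mod 2741).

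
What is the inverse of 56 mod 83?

83 = 1×56 + 27
56 = 2×27 + 2
27 = 13×2 + 1
2 = 2×1 + 0
gcd(56, 83) = 1, so the inverse exists.
Bézout: 1 = 27×83 − 40×56.
So 56⁻¹ ≡ −40 ≡ 43 (mod 83).

43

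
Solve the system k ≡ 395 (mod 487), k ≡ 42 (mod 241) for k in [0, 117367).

487⁻¹ mod 241: 487×193 ≡ 1 (mod 241), so 487⁻¹ ≡ 193.
k = 395 + 487×((42 − 395)×193 mod 241) = 395 + 487×74 = 36433.

36433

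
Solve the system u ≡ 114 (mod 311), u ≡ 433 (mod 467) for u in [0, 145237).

138198

311⁻¹ mod 467: 311×464 ≡ 1 (mod 467), so 311⁻¹ ≡ 464.
u = 114 + 311×((433 − 114)×464 mod 467) = 114 + 311×444 = 138198.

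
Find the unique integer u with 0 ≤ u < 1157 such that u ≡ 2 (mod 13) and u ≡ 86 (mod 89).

13⁻¹ mod 89: 13×48 ≡ 1 (mod 89), so 13⁻¹ ≡ 48.
u = 2 + 13×((86 − 2)×48 mod 89) = 2 + 13×27 = 353.

353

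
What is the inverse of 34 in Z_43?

19

43 = 1·34 + 9
34 = 3·9 + 7
9 = 1·7 + 2
7 = 3·2 + 1
2 = 2·1 + 0
gcd(34, 43) = 1, so the inverse exists.
Back-substitute for 1:
1 = 1·7 − 3·2
  = −3·9 + 4·7
  = 4·34 − 15·9
  = −15·43 + 19·34
So 34⁻¹ ≡ 19 (mod 43).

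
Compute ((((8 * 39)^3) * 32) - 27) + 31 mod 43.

8 * 39 = 312 ≡ 11 (mod 43)
(11)^3 ≡ 41 (mod 43)
41 * 32 = 1312 ≡ 22 (mod 43)
22 - 27 = -5 ≡ 38 (mod 43)
38 + 31 = 69 ≡ 26 (mod 43)

26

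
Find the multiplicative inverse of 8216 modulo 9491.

9491 = 1*8216 + 1275
8216 = 6*1275 + 566
1275 = 2*566 + 143
566 = 3*143 + 137
143 = 1*137 + 6
137 = 22*6 + 5
6 = 1*5 + 1
5 = 5*1 + 0
gcd(8216, 9491) = 1, so the inverse exists.
Back-substitute for 1:
1 = 1*6 − 1*5
  = −1*137 + 23*6
  = 23*143 − 24*137
  = −24*566 + 95*143
  = 95*1275 − 214*566
  = −214*8216 + 1379*1275
  = 1379*9491 − 1593*8216
So 8216⁻¹ ≡ −1593 ≡ 7898 (mod 9491).

7898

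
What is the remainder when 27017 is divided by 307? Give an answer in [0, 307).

27017 = 88×307 + 1, so 27017 ≡ 1 (mod 307).

1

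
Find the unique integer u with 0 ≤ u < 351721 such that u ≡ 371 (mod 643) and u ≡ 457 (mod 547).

169480

643⁻¹ mod 547: 643×302 ≡ 1 (mod 547), so 643⁻¹ ≡ 302.
u = 371 + 643×((457 − 371)×302 mod 547) = 371 + 643×263 = 169480.
Check: 169480 mod 643 = 371, 169480 mod 547 = 457. ✓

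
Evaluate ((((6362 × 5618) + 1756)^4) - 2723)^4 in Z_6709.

6362 × 5618 = 35741716 ≡ 2873 (mod 6709)
2873 + 1756 = 4629
(4629)^4 ≡ 527 (mod 6709)
527 - 2723 = -2196 ≡ 4513 (mod 6709)
(4513)^4 ≡ 4468 (mod 6709)

4468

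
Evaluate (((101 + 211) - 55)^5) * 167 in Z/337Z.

69

101 + 211 = 312
312 - 55 = 257
(257)^5 ≡ 291 (mod 337)
291 * 167 = 48597 ≡ 69 (mod 337)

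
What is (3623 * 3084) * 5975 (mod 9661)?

3623 * 3084 = 11173332 ≡ 5216 (mod 9661)
5216 * 5975 = 31165600 ≡ 8875 (mod 9661)

8875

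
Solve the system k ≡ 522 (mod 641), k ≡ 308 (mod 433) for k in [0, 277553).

641⁻¹ mod 433: 641*331 ≡ 1 (mod 433), so 641⁻¹ ≡ 331.
k = 522 + 641*((308 − 522)*331 mod 433) = 522 + 641*178 = 114620.
Check: 114620 mod 641 = 522, 114620 mod 433 = 308. ✓

114620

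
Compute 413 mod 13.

413 = 31×13 + 10, so 413 ≡ 10 (mod 13).

10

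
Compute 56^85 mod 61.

85 in binary is 1010101, i.e. 85 = 64 + 16 + 4 + 1.
56^1 ≡ 56 (mod 61)
56^2 ≡ 56^2 = 3136 ≡ 25 (mod 61)
56^4 ≡ 25^2 = 625 ≡ 15 (mod 61)
56^8 ≡ 15^2 = 225 ≡ 42 (mod 61)
56^16 ≡ 42^2 = 1764 ≡ 56 (mod 61)
56^32 ≡ 56^2 = 3136 ≡ 25 (mod 61)
56^64 ≡ 25^2 = 625 ≡ 15 (mod 61)
56^85 = 56^64 × 56^16 × 56^4 × 56^1 ≡ 15 × 56 × 15 × 56 (mod 61).
Accumulate the product:
15 × 56 = 840 ≡ 47
47 × 15 = 705 ≡ 34
34 × 56 = 1904 ≡ 13

13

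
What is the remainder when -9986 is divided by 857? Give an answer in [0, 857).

298

-9986 = -12·857 + 298, so -9986 ≡ 298 (mod 857).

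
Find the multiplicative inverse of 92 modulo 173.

173 = 1×92 + 81
92 = 1×81 + 11
81 = 7×11 + 4
11 = 2×4 + 3
4 = 1×3 + 1
3 = 3×1 + 0
gcd(92, 173) = 1, so the inverse exists.
Bézout: 1 = 25×173 − 47×92.
So 92⁻¹ ≡ −47 ≡ 126 (mod 173).

126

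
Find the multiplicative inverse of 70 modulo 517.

421

Run the extended Euclidean algorithm:
517 = 7*70 + 27
70 = 2*27 + 16
27 = 1*16 + 11
16 = 1*11 + 5
11 = 2*5 + 1
5 = 5*1 + 0
gcd(70, 517) = 1, so the inverse exists.
Back-substitute for 1:
1 = 1*11 − 2*5
  = −2*16 + 3*11
  = 3*27 − 5*16
  = −5*70 + 13*27
  = 13*517 − 96*70
So 70⁻¹ ≡ −96 ≡ 421 (mod 517).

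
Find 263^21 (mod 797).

21 in binary is 10101, i.e. 21 = 16 + 4 + 1.
263^1 ≡ 263 (mod 797)
263^2 ≡ 263^2 = 69169 ≡ 627 (mod 797)
263^4 ≡ 627^2 = 393129 ≡ 208 (mod 797)
263^8 ≡ 208^2 = 43264 ≡ 226 (mod 797)
263^16 ≡ 226^2 = 51076 ≡ 68 (mod 797)
263^21 = 263^16 × 263^4 × 263^1 ≡ 68 × 208 × 263 (mod 797).
Accumulate the product:
68 × 208 = 14144 ≡ 595
595 × 263 = 156485 ≡ 273

273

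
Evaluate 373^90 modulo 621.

163

90 in binary is 1011010, i.e. 90 = 64 + 16 + 8 + 2.
373^1 ≡ 373 (mod 621)
373^2 ≡ 373^2 = 139129 ≡ 25 (mod 621)
373^4 ≡ 25^2 = 625 ≡ 4 (mod 621)
373^8 ≡ 4^2 = 16 (mod 621)
373^16 ≡ 16^2 = 256 (mod 621)
373^32 ≡ 256^2 = 65536 ≡ 331 (mod 621)
373^64 ≡ 331^2 = 109561 ≡ 265 (mod 621)
373^90 = 373^64 · 373^16 · 373^8 · 373^2 ≡ 265 · 256 · 16 · 25 (mod 621).
Accumulate the product:
265 · 256 = 67840 ≡ 151
151 · 16 = 2416 ≡ 553
553 · 25 = 13825 ≡ 163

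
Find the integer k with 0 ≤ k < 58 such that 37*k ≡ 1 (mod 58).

58 = 1*37 + 21
37 = 1*21 + 16
21 = 1*16 + 5
16 = 3*5 + 1
5 = 5*1 + 0
gcd(37, 58) = 1, so the inverse exists.
Back-substitute for 1:
1 = 1*16 − 3*5
  = −3*21 + 4*16
  = 4*37 − 7*21
  = −7*58 + 11*37
So 37⁻¹ ≡ 11 (mod 58).

11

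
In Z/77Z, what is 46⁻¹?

77 = 1*46 + 31
46 = 1*31 + 15
31 = 2*15 + 1
15 = 15*1 + 0
gcd(46, 77) = 1, so the inverse exists.
Back-substitute for 1:
1 = 1*31 − 2*15
  = −2*46 + 3*31
  = 3*77 − 5*46
So 46⁻¹ ≡ −5 ≡ 72 (mod 77).

72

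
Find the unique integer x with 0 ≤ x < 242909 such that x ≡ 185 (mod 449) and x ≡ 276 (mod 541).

176642

449⁻¹ mod 541: 449×147 ≡ 1 (mod 541), so 449⁻¹ ≡ 147.
x = 185 + 449×((276 − 185)×147 mod 541) = 185 + 449×393 = 176642.
Check: 176642 mod 449 = 185, 176642 mod 541 = 276. ✓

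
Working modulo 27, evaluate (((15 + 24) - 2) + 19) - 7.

22

15 + 24 = 39 ≡ 12 (mod 27)
12 - 2 = 10
10 + 19 = 29 ≡ 2 (mod 27)
2 - 7 = -5 ≡ 22 (mod 27)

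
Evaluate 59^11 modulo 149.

11 in binary is 1011, i.e. 11 = 8 + 2 + 1.
59^1 ≡ 59 (mod 149)
59^2 ≡ 59^2 = 3481 ≡ 54 (mod 149)
59^4 ≡ 54^2 = 2916 ≡ 85 (mod 149)
59^8 ≡ 85^2 = 7225 ≡ 73 (mod 149)
59^11 = 59^8 * 59^2 * 59^1 ≡ 73 * 54 * 59 (mod 149).
Accumulate the product:
73 * 54 = 3942 ≡ 68
68 * 59 = 4012 ≡ 138

138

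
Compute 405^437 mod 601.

Using repeated squaring:
437 in binary is 110110101, i.e. 437 = 256 + 128 + 32 + 16 + 4 + 1.
405^1 ≡ 405 (mod 601)
405^2 ≡ 405^2 = 164025 ≡ 553 (mod 601)
405^4 ≡ 553^2 = 305809 ≡ 501 (mod 601)
405^8 ≡ 501^2 = 251001 ≡ 384 (mod 601)
405^16 ≡ 384^2 = 147456 ≡ 211 (mod 601)
405^32 ≡ 211^2 = 44521 ≡ 47 (mod 601)
405^64 ≡ 47^2 = 2209 ≡ 406 (mod 601)
405^128 ≡ 406^2 = 164836 ≡ 162 (mod 601)
405^256 ≡ 162^2 = 26244 ≡ 401 (mod 601)
405^437 = 405^256 · 405^128 · 405^32 · 405^16 · 405^4 · 405^1 ≡ 401 · 162 · 47 · 211 · 501 · 405 (mod 601).
Accumulate the product:
401 · 162 = 64962 ≡ 54
54 · 47 = 2538 ≡ 134
134 · 211 = 28274 ≡ 27
27 · 501 = 13527 ≡ 305
305 · 405 = 123525 ≡ 320

320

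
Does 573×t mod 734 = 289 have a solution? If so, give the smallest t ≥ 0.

21

gcd(573, 734) = 1, so a unique solution mod 734 exists.
573⁻¹ ≡ 155 (mod 734).
t ≡ 155×289 ≡ 21 (mod 734).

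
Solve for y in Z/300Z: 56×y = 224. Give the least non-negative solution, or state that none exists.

gcd(56, 300) = 4, and 4 | 224, so solutions exist.
Divide through by 4: 14×y ≡ 56 (mod 75).
14⁻¹ ≡ 59 (mod 75).
y ≡ 59×56 ≡ 4 (mod 75).
The smallest non-negative solution is y = 4.

4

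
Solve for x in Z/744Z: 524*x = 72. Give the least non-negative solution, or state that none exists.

162

gcd(524, 744) = 4, and 4 | 72, so solutions exist.
Divide through by 4: 131*x mod 186 = 18.
131⁻¹ ≡ 71 (mod 186).
x ≡ 71*18 ≡ 162 (mod 186).
The smallest non-negative solution is x = 162.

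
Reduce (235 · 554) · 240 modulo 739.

235 · 554 = 130190 ≡ 126 (mod 739)
126 · 240 = 30240 ≡ 680 (mod 739)

680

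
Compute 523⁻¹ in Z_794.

By the extended Euclidean algorithm:
794 = 1×523 + 271
523 = 1×271 + 252
271 = 1×252 + 19
252 = 13×19 + 5
19 = 3×5 + 4
5 = 1×4 + 1
4 = 4×1 + 0
gcd(523, 794) = 1, so the inverse exists.
Back-substitute for 1:
1 = 1×5 − 1×4
  = −1×19 + 4×5
  = 4×252 − 53×19
  = −53×271 + 57×252
  = 57×523 − 110×271
  = −110×794 + 167×523
So 523⁻¹ ≡ 167 (mod 794).

167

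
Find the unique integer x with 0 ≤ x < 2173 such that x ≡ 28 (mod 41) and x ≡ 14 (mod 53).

41⁻¹ mod 53: 41×22 ≡ 1 (mod 53), so 41⁻¹ ≡ 22.
x = 28 + 41×((14 − 28)×22 mod 53) = 28 + 41×10 = 438.

438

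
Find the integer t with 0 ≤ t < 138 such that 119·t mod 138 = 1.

138 = 1*119 + 19
119 = 6*19 + 5
19 = 3*5 + 4
5 = 1*4 + 1
4 = 4*1 + 0
gcd(119, 138) = 1, so the inverse exists.
Bézout: 1 = −25*138 + 29*119.
So 119⁻¹ ≡ 29 (mod 138).

29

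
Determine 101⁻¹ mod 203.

By the extended Euclidean algorithm:
203 = 2×101 + 1
101 = 101×1 + 0
gcd(101, 203) = 1, so the inverse exists.
Back-substitute for 1:
1 = 1×203 − 2×101
So 101⁻¹ ≡ −2 ≡ 201 (mod 203).

201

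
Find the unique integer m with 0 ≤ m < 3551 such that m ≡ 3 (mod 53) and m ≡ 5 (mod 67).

1010

53⁻¹ mod 67: 53×43 ≡ 1 (mod 67), so 53⁻¹ ≡ 43.
m = 3 + 53×((5 − 3)×43 mod 67) = 3 + 53×19 = 1010.
Check: 1010 mod 53 = 3, 1010 mod 67 = 5. ✓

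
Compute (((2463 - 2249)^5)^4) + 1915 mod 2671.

2463 - 2249 = 214
(214)^5 ≡ 2161 (mod 2671)
(2161)^4 ≡ 505 (mod 2671)
505 + 1915 = 2420

2420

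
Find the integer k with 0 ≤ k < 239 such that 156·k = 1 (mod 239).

167

Apply the Euclidean algorithm and back-substitute:
239 = 1*156 + 83
156 = 1*83 + 73
83 = 1*73 + 10
73 = 7*10 + 3
10 = 3*3 + 1
3 = 3*1 + 0
gcd(156, 239) = 1, so the inverse exists.
Back-substitute for 1:
1 = 1*10 − 3*3
  = −3*73 + 22*10
  = 22*83 − 25*73
  = −25*156 + 47*83
  = 47*239 − 72*156
So 156⁻¹ ≡ −72 ≡ 167 (mod 239).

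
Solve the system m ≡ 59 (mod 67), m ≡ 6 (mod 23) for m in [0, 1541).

67⁻¹ mod 23: 67·11 ≡ 1 (mod 23), so 67⁻¹ ≡ 11.
m = 59 + 67·((6 − 59)·11 mod 23) = 59 + 67·15 = 1064.

1064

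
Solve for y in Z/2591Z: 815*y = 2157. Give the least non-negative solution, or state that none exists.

gcd(815, 2591) = 1, so a unique solution mod 2591 exists.
815⁻¹ ≡ 1189 (mod 2591).
y ≡ 1189*2157 ≡ 2174 (mod 2591).

2174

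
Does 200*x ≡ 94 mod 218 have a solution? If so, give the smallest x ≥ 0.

19

gcd(200, 218) = 2, and 2 | 94, so solutions exist.
Divide through by 2: 100*x = 47 (mod 109).
100⁻¹ ≡ 12 (mod 109).
x ≡ 12*47 ≡ 19 (mod 109).
The smallest non-negative solution is x = 19.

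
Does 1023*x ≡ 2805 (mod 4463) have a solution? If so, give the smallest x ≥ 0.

gcd(1023, 4463) = 1, so a unique solution mod 4463 exists.
1023⁻¹ ≡ 2033 (mod 4463).
x ≡ 2033*2805 ≡ 3314 (mod 4463).

3314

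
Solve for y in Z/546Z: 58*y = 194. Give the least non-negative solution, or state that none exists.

41

gcd(58, 546) = 2, and 2 | 194, so solutions exist.
Divide through by 2: 29*y ≡ 97 (mod 273).
29⁻¹ ≡ 113 (mod 273).
y ≡ 113*97 ≡ 41 (mod 273).
The smallest non-negative solution is y = 41.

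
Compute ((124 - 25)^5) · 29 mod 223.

180

124 - 25 = 99
(99)^5 ≡ 160 (mod 223)
160 · 29 = 4640 ≡ 180 (mod 223)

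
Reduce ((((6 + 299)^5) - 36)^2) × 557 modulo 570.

377

6 + 299 = 305
(305)^5 ≡ 305 (mod 570)
305 - 36 = 269
(269)^2 ≡ 541 (mod 570)
541 × 557 = 301337 ≡ 377 (mod 570)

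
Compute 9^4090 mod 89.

11

Compute successive squares:
4090 in binary is 111111111010, i.e. 4090 = 2048 + 1024 + 512 + 256 + 128 + 64 + 32 + 16 + 8 + 2.
9^1 ≡ 9 (mod 89)
9^2 ≡ 9^2 = 81 (mod 89)
9^4 ≡ 81^2 = 6561 ≡ 64 (mod 89)
9^8 ≡ 64^2 = 4096 ≡ 2 (mod 89)
9^16 ≡ 2^2 = 4 (mod 89)
9^32 ≡ 4^2 = 16 (mod 89)
9^64 ≡ 16^2 = 256 ≡ 78 (mod 89)
9^128 ≡ 78^2 = 6084 ≡ 32 (mod 89)
9^256 ≡ 32^2 = 1024 ≡ 45 (mod 89)
9^512 ≡ 45^2 = 2025 ≡ 67 (mod 89)
9^1024 ≡ 67^2 = 4489 ≡ 39 (mod 89)
9^2048 ≡ 39^2 = 1521 ≡ 8 (mod 89)
9^4090 = 9^2048 · 9^1024 · 9^512 · 9^256 · 9^128 · 9^64 · 9^32 · 9^16 · 9^8 · 9^2 ≡ 8 · 39 · 67 · 45 · 32 · 78 · 16 · 4 · 2 · 81 (mod 89).
Accumulate the product:
8 · 39 = 312 ≡ 45
45 · 67 = 3015 ≡ 78
78 · 45 = 3510 ≡ 39
39 · 32 = 1248 ≡ 2
2 · 78 = 156 ≡ 67
67 · 16 = 1072 ≡ 4
4 · 4 = 16
16 · 2 = 32
32 · 81 = 2592 ≡ 11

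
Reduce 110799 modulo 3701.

3470

110799 = 29*3701 + 3470, so 110799 ≡ 3470 (mod 3701).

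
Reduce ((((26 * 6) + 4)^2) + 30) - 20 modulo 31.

26 * 6 = 156 ≡ 1 (mod 31)
1 + 4 = 5
(5)^2 ≡ 25 (mod 31)
25 + 30 = 55 ≡ 24 (mod 31)
24 - 20 = 4

4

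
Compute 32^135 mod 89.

16

135 in binary is 10000111, i.e. 135 = 128 + 4 + 2 + 1.
32^1 ≡ 32 (mod 89)
32^2 ≡ 32^2 = 1024 ≡ 45 (mod 89)
32^4 ≡ 45^2 = 2025 ≡ 67 (mod 89)
32^8 ≡ 67^2 = 4489 ≡ 39 (mod 89)
32^16 ≡ 39^2 = 1521 ≡ 8 (mod 89)
32^32 ≡ 8^2 = 64 (mod 89)
32^64 ≡ 64^2 = 4096 ≡ 2 (mod 89)
32^128 ≡ 2^2 = 4 (mod 89)
32^135 = 32^128 × 32^4 × 32^2 × 32^1 ≡ 4 × 67 × 45 × 32 (mod 89).
Accumulate the product:
4 × 67 = 268 ≡ 1
1 × 45 = 45
45 × 32 = 1440 ≡ 16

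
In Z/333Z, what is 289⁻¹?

333 = 1*289 + 44
289 = 6*44 + 25
44 = 1*25 + 19
25 = 1*19 + 6
19 = 3*6 + 1
6 = 6*1 + 0
gcd(289, 333) = 1, so the inverse exists.
Back-substitute for 1:
1 = 1*19 − 3*6
  = −3*25 + 4*19
  = 4*44 − 7*25
  = −7*289 + 46*44
  = 46*333 − 53*289
So 289⁻¹ ≡ −53 ≡ 280 (mod 333).

280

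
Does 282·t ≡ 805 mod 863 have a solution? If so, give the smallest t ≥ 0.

gcd(282, 863) = 1, so a unique solution mod 863 exists.
282⁻¹ ≡ 609 (mod 863).
t ≡ 609·805 ≡ 61 (mod 863).

61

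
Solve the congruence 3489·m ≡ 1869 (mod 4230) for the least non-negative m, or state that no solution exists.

751

gcd(3489, 4230) = 3, and 3 | 1869, so solutions exist.
Divide through by 3: 1163·m ≡ 623 (mod 1410).
1163⁻¹ ≡ 137 (mod 1410).
m ≡ 137·623 ≡ 751 (mod 1410).
The smallest non-negative solution is m = 751.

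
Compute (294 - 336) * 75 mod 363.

117

294 - 336 = -42 ≡ 321 (mod 363)
321 * 75 = 24075 ≡ 117 (mod 363)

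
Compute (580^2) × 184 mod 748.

(580)^2 ≡ 548 (mod 748)
548 × 184 = 100832 ≡ 600 (mod 748)

600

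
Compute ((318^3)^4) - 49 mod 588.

(318)^3 ≡ 300 (mod 588)
(300)^4 ≡ 120 (mod 588)
120 - 49 = 71

71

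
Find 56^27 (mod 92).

27 in binary is 11011, i.e. 27 = 16 + 8 + 2 + 1.
56^1 ≡ 56 (mod 92)
56^2 ≡ 56^2 = 3136 ≡ 8 (mod 92)
56^4 ≡ 8^2 = 64 (mod 92)
56^8 ≡ 64^2 = 4096 ≡ 48 (mod 92)
56^16 ≡ 48^2 = 2304 ≡ 4 (mod 92)
56^27 = 56^16 × 56^8 × 56^2 × 56^1 ≡ 4 × 48 × 8 × 56 (mod 92).
Accumulate the product:
4 × 48 = 192 ≡ 8
8 × 8 = 64
64 × 56 = 3584 ≡ 88

88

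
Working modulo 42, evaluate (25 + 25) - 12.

25 + 25 = 50 ≡ 8 (mod 42)
8 - 12 = -4 ≡ 38 (mod 42)

38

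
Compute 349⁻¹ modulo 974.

427

By the extended Euclidean algorithm:
974 = 2×349 + 276
349 = 1×276 + 73
276 = 3×73 + 57
73 = 1×57 + 16
57 = 3×16 + 9
16 = 1×9 + 7
9 = 1×7 + 2
7 = 3×2 + 1
2 = 2×1 + 0
gcd(349, 974) = 1, so the inverse exists.
Back-substitute for 1:
1 = 1×7 − 3×2
  = −3×9 + 4×7
  = 4×16 − 7×9
  = −7×57 + 25×16
  = 25×73 − 32×57
  = −32×276 + 121×73
  = 121×349 − 153×276
  = −153×974 + 427×349
So 349⁻¹ ≡ 427 (mod 974).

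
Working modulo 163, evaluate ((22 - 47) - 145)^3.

146

22 - 47 = -25 ≡ 138 (mod 163)
138 - 145 = -7 ≡ 156 (mod 163)
(156)^3 ≡ 146 (mod 163)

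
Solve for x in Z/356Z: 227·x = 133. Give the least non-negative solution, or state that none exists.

79

gcd(227, 356) = 1, so a unique solution mod 356 exists.
227⁻¹ ≡ 287 (mod 356).
x ≡ 287·133 ≡ 79 (mod 356).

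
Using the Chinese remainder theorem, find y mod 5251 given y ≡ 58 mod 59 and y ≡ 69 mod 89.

59⁻¹ mod 89: 59*86 ≡ 1 (mod 89), so 59⁻¹ ≡ 86.
y = 58 + 59*((69 − 58)*86 mod 89) = 58 + 59*56 = 3362.

3362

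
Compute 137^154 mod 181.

38

Compute successive squares:
154 in binary is 10011010, i.e. 154 = 128 + 16 + 8 + 2.
137^1 ≡ 137 (mod 181)
137^2 ≡ 137^2 = 18769 ≡ 126 (mod 181)
137^4 ≡ 126^2 = 15876 ≡ 129 (mod 181)
137^8 ≡ 129^2 = 16641 ≡ 170 (mod 181)
137^16 ≡ 170^2 = 28900 ≡ 121 (mod 181)
137^32 ≡ 121^2 = 14641 ≡ 161 (mod 181)
137^64 ≡ 161^2 = 25921 ≡ 38 (mod 181)
137^128 ≡ 38^2 = 1444 ≡ 177 (mod 181)
137^154 = 137^128 * 137^16 * 137^8 * 137^2 ≡ 177 * 121 * 170 * 126 (mod 181).
Accumulate the product:
177 * 121 = 21417 ≡ 59
59 * 170 = 10030 ≡ 75
75 * 126 = 9450 ≡ 38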